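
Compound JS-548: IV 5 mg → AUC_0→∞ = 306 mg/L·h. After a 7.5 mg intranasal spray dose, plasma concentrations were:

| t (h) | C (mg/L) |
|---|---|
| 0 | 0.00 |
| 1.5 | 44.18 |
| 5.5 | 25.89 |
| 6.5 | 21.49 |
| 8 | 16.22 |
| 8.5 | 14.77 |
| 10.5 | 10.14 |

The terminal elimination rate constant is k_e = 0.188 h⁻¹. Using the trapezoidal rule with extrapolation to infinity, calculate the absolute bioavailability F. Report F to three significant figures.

Trapezoidal AUC_0→10.5 (intranasal spray):
  [0→1.5]: (0.00+44.18)/2 × 1.5 = 33.135
  [1.5→5.5]: (44.18+25.89)/2 × 4 = 140.14
  [5.5→6.5]: (25.89+21.49)/2 × 1 = 23.69
  [6.5→8]: (21.49+16.22)/2 × 1.5 = 28.2825
  [8→8.5]: (16.22+14.77)/2 × 0.5 = 7.7475
  [8.5→10.5]: (14.77+10.14)/2 × 2 = 24.91
  Sum = 257.905 mg/L·h
Tail: C_last/k_e = 10.14/0.188 = 53.936
AUC_0→∞ (intranasal spray) = 257.905 + 53.936 = 311.841 mg/L·h
F = (AUC_ev/D_ev)/(AUC_iv/D_iv) = (311.841/7.5)/(306/5) = 41.5788/61.2 = 0.6794

F = 0.679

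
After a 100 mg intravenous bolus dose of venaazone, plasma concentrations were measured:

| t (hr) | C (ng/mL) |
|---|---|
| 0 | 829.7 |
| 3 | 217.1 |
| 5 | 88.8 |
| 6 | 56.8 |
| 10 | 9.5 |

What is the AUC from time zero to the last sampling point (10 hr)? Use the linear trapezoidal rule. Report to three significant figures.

Trapezoidal AUC_0→10:
  [0→3]: (829.7+217.1)/2 × 3 = 1570.2
  [3→5]: (217.1+88.8)/2 × 2 = 305.9
  [5→6]: (88.8+56.8)/2 × 1 = 72.8
  [6→10]: (56.8+9.5)/2 × 4 = 132.6
  Sum = 2081.5 ng/mL·hr

AUC = 2080 ng/mL·hr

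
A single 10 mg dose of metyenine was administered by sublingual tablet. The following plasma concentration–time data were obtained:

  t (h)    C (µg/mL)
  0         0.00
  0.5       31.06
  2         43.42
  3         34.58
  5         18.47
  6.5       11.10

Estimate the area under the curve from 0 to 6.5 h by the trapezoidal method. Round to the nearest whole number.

Trapezoidal AUC_0→6.5:
  [0→0.5]: (0.00+31.06)/2 × 0.5 = 7.765
  [0.5→2]: (31.06+43.42)/2 × 1.5 = 55.86
  [2→3]: (43.42+34.58)/2 × 1 = 39.0
  [3→5]: (34.58+18.47)/2 × 2 = 53.05
  [5→6.5]: (18.47+11.10)/2 × 1.5 = 22.1775
  Sum = 177.8525 µg/mL·h

AUC = 178 µg/mL·h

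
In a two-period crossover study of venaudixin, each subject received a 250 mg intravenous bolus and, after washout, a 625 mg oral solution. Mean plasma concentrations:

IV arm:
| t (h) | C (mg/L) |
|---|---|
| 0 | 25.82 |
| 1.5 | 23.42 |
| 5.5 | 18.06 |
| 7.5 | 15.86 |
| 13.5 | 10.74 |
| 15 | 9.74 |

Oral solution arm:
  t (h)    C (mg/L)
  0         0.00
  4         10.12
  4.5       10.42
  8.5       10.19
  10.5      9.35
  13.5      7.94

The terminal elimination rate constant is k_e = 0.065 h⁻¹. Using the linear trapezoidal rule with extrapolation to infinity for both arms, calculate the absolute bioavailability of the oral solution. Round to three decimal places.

Trapezoidal AUC_0→15 (IV):
  [0→1.5]: (25.82+23.42)/2 × 1.5 = 36.93
  [1.5→5.5]: (23.42+18.06)/2 × 4 = 82.96
  [5.5→7.5]: (18.06+15.86)/2 × 2 = 33.92
  [7.5→13.5]: (15.86+10.74)/2 × 6 = 79.8
  [13.5→15]: (10.74+9.74)/2 × 1.5 = 15.36
  Sum = 248.97 mg/L·h
IV tail: 9.74/0.065 = 149.846; AUC_iv,0→∞ = 248.97 + 149.846 = 398.816 mg/L·h
Trapezoidal AUC_0→13.5 (oral solution):
  [0→4]: (0.00+10.12)/2 × 4 = 20.24
  [4→4.5]: (10.12+10.42)/2 × 0.5 = 5.135
  [4.5→8.5]: (10.42+10.19)/2 × 4 = 41.22
  [8.5→10.5]: (10.19+9.35)/2 × 2 = 19.54
  [10.5→13.5]: (9.35+7.94)/2 × 3 = 25.935
  Sum = 112.07 mg/L·h
oral solution tail: 7.94/0.065 = 122.154; AUC_ev,0→∞ = 112.07 + 122.154 = 234.224 mg/L·h
F = (AUC_ev/D_ev)/(AUC_iv/D_iv) = (234.224/625)/(398.816/250) = 0.3747584/1.595264 = 0.2349

F = 0.235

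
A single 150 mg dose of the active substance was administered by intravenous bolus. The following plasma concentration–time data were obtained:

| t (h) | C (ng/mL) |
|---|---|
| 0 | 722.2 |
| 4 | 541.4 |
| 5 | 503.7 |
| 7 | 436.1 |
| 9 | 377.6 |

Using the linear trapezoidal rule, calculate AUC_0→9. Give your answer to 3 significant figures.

AUC = 4800 ng/mL·h

Trapezoidal AUC_0→9:
  [0→4]: (722.2+541.4)/2 × 4 = 2527.2
  [4→5]: (541.4+503.7)/2 × 1 = 522.55
  [5→7]: (503.7+436.1)/2 × 2 = 939.8
  [7→9]: (436.1+377.6)/2 × 2 = 813.7
  Sum = 4803.25 ng/mL·h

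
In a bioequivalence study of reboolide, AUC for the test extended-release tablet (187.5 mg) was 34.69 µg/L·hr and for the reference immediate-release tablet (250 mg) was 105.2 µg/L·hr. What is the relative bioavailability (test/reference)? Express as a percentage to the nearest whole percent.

F_rel = (AUC_test/D_test) / (AUC_ref/D_ref)
      = (34.69/187.5) / (105.2/250)
      = 0.185013 / 0.4208 = 0.4397 = 43.97%

F_rel = 44%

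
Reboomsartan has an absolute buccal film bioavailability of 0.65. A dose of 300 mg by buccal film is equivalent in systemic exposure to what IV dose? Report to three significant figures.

D_iv = 195 mg

Systemic exposure from an extravascular dose = F × D_ev, so the equivalent IV dose is F × D_ev.
D_iv = F × D_ev = 0.65 × 300 = 195 mg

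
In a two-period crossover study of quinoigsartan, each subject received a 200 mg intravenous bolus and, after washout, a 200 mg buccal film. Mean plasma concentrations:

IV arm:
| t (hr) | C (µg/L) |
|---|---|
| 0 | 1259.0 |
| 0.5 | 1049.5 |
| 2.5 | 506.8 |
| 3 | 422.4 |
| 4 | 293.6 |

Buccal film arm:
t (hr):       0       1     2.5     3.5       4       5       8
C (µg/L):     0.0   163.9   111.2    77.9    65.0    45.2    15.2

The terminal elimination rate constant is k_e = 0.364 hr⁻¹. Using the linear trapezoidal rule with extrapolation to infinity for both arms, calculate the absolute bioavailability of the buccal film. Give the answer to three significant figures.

F = 0.172

Trapezoidal AUC_0→4 (IV):
  [0→0.5]: (1259.0+1049.5)/2 × 0.5 = 577.125
  [0.5→2.5]: (1049.5+506.8)/2 × 2 = 1556.3
  [2.5→3]: (506.8+422.4)/2 × 0.5 = 232.3
  [3→4]: (422.4+293.6)/2 × 1 = 358.0
  Sum = 2723.725 µg/L·hr
IV tail: 293.6/0.364 = 806.593; AUC_iv,0→∞ = 2723.725 + 806.593 = 3530.318 µg/L·hr
Trapezoidal AUC_0→8 (buccal film):
  [0→1]: (0.0+163.9)/2 × 1 = 81.95
  [1→2.5]: (163.9+111.2)/2 × 1.5 = 206.325
  [2.5→3.5]: (111.2+77.9)/2 × 1 = 94.55
  [3.5→4]: (77.9+65.0)/2 × 0.5 = 35.725
  [4→5]: (65.0+45.2)/2 × 1 = 55.1
  [5→8]: (45.2+15.2)/2 × 3 = 90.6
  Sum = 564.25 µg/L·hr
buccal film tail: 15.2/0.364 = 41.758; AUC_ev,0→∞ = 564.25 + 41.758 = 606.008 µg/L·hr
F = (AUC_ev/D_ev)/(AUC_iv/D_iv) = (606.008/200)/(3530.318/200) = 3.03004/17.65159 = 0.1717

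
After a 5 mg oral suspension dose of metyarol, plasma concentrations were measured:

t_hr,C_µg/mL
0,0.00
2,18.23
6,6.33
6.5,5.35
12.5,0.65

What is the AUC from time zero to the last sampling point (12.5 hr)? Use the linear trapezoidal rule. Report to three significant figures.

AUC = 88.3 µg/mL·hr

Trapezoidal AUC_0→12.5:
  [0→2]: (0.00+18.23)/2 × 2 = 18.23
  [2→6]: (18.23+6.33)/2 × 4 = 49.12
  [6→6.5]: (6.33+5.35)/2 × 0.5 = 2.92
  [6.5→12.5]: (5.35+0.65)/2 × 6 = 18.0
  Sum = 88.27 µg/mL·hr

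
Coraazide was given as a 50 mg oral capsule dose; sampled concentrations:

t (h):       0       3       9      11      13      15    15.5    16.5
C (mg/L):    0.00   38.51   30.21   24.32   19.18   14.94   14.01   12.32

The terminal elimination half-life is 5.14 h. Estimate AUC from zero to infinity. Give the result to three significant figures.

AUC = 508 mg/L·h

Trapezoidal AUC_0→16.5:
  [0→3]: (0.00+38.51)/2 × 3 = 57.765
  [3→9]: (38.51+30.21)/2 × 6 = 206.16
  [9→11]: (30.21+24.32)/2 × 2 = 54.53
  [11→13]: (24.32+19.18)/2 × 2 = 43.5
  [13→15]: (19.18+14.94)/2 × 2 = 34.12
  [15→15.5]: (14.94+14.01)/2 × 0.5 = 7.2375
  [15.5→16.5]: (14.01+12.32)/2 × 1 = 13.165
  Sum = 416.4775 mg/L·h
k_e = ln2 / t½ = 0.693147 / 5.14 = 0.1349 h^-1
Extrapolated tail: C_last / k_e = 12.32 / 0.1349 = 91.327
AUC_0→∞ = 416.4775 + 91.327 = 507.8045 mg/L·h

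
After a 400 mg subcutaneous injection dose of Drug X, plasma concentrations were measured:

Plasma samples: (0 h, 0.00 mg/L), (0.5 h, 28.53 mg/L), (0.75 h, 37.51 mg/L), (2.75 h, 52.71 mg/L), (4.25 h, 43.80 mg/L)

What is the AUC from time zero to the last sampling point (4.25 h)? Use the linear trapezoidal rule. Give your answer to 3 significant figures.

Trapezoidal AUC_0→4.25:
  [0→0.5]: (0.00+28.53)/2 × 0.5 = 7.1325
  [0.5→0.75]: (28.53+37.51)/2 × 0.25 = 8.255
  [0.75→2.75]: (37.51+52.71)/2 × 2 = 90.22
  [2.75→4.25]: (52.71+43.80)/2 × 1.5 = 72.3825
  Sum = 177.99 mg/L·h

AUC = 178 mg/L·h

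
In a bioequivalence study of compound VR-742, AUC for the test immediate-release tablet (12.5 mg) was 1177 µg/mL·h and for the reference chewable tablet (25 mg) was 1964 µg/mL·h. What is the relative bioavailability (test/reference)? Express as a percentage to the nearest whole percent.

F_rel = (AUC_test/D_test) / (AUC_ref/D_ref)
      = (1177/12.5) / (1964/25)
      = 94.16 / 78.56 = 1.1986 = 119.86%

F_rel = 120%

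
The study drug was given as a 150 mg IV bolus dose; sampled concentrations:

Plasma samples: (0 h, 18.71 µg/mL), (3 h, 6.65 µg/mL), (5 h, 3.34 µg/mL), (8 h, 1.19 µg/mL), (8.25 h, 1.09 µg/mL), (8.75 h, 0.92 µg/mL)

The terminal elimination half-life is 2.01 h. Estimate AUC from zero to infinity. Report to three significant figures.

AUC = 58.3 µg/mL·h

Trapezoidal AUC_0→8.75:
  [0→3]: (18.71+6.65)/2 × 3 = 38.04
  [3→5]: (6.65+3.34)/2 × 2 = 9.99
  [5→8]: (3.34+1.19)/2 × 3 = 6.795
  [8→8.25]: (1.19+1.09)/2 × 0.25 = 0.285
  [8.25→8.75]: (1.09+0.92)/2 × 0.5 = 0.5025
  Sum = 55.6125 µg/mL·h
k_e = ln2 / t½ = 0.693147 / 2.01 = 0.3448 h^-1
Extrapolated tail: C_last / k_e = 0.92 / 0.3448 = 2.668
AUC_0→∞ = 55.6125 + 2.668 = 58.2805 µg/mL·h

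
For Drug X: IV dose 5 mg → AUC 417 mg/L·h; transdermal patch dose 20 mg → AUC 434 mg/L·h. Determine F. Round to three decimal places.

F = (AUC_ev / D_ev) / (AUC_iv / D_iv)
  = (434/20) / (417/5)
  = 21.7 / 83.4 = 0.2602

F = 0.260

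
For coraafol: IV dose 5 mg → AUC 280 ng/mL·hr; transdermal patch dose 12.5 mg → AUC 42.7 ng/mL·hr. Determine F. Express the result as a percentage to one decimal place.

F = 6.1%

F = (AUC_ev / D_ev) / (AUC_iv / D_iv)
  = (42.7/12.5) / (280/5)
  = 3.416 / 56 = 0.0610
  = 6.10%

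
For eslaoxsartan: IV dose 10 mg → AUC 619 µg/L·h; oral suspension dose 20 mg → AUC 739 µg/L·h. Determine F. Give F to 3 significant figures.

F = 0.597

F = (AUC_ev / D_ev) / (AUC_iv / D_iv)
  = (739/20) / (619/10)
  = 36.95 / 61.9 = 0.5969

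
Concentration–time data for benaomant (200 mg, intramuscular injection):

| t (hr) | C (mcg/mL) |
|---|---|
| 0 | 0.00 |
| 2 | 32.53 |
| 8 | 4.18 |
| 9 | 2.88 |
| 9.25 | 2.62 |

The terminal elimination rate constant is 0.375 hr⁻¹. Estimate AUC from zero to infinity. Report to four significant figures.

AUC = 153.9 mcg/mL·hr

Trapezoidal AUC_0→9.25:
  [0→2]: (0.00+32.53)/2 × 2 = 32.53
  [2→8]: (32.53+4.18)/2 × 6 = 110.13
  [8→9]: (4.18+2.88)/2 × 1 = 3.53
  [9→9.25]: (2.88+2.62)/2 × 0.25 = 0.6875
  Sum = 146.8775 mcg/mL·hr
Extrapolated tail: C_last / k_e = 2.62 / 0.375 = 6.987
AUC_0→∞ = 146.8775 + 6.987 = 153.8645 mcg/mL·hr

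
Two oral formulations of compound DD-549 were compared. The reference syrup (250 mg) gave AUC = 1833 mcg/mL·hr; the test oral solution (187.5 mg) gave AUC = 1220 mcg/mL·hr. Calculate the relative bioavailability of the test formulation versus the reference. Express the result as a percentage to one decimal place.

F_rel = 88.7%

F_rel = (AUC_test/D_test) / (AUC_ref/D_ref)
      = (1220/187.5) / (1833/250)
      = 6.50667 / 7.332 = 0.8874 = 88.74%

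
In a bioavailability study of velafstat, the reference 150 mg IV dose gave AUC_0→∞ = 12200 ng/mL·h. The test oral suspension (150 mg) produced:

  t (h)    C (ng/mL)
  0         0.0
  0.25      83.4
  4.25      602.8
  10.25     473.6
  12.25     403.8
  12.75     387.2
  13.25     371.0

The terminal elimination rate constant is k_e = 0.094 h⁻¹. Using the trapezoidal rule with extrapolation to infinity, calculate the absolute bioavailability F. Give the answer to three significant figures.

F = 0.805

Trapezoidal AUC_0→13.25 (oral suspension):
  [0→0.25]: (0.0+83.4)/2 × 0.25 = 10.425
  [0.25→4.25]: (83.4+602.8)/2 × 4 = 1372.4
  [4.25→10.25]: (602.8+473.6)/2 × 6 = 3229.2
  [10.25→12.25]: (473.6+403.8)/2 × 2 = 877.4
  [12.25→12.75]: (403.8+387.2)/2 × 0.5 = 197.75
  [12.75→13.25]: (387.2+371.0)/2 × 0.5 = 189.55
  Sum = 5876.725 ng/mL·h
Tail: C_last/k_e = 371.0/0.094 = 3946.809
AUC_0→∞ (oral suspension) = 5876.725 + 3946.809 = 9823.534 ng/mL·h
F = (AUC_ev/D_ev)/(AUC_iv/D_iv) = (9823.534/150)/(12200/150) = 65.4902/81.3333 = 0.8052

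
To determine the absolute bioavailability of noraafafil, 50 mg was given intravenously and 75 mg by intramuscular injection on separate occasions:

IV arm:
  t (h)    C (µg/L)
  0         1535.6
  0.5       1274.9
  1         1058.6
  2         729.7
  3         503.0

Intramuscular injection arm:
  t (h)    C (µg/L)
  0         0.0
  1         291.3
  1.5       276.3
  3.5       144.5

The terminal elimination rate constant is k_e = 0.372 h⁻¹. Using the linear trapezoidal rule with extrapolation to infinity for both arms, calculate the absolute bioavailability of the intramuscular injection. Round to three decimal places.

Trapezoidal AUC_0→3 (IV):
  [0→0.5]: (1535.6+1274.9)/2 × 0.5 = 702.625
  [0.5→1]: (1274.9+1058.6)/2 × 0.5 = 583.375
  [1→2]: (1058.6+729.7)/2 × 1 = 894.15
  [2→3]: (729.7+503.0)/2 × 1 = 616.35
  Sum = 2796.5 µg/L·h
IV tail: 503.0/0.372 = 1352.151; AUC_iv,0→∞ = 2796.5 + 1352.151 = 4148.651 µg/L·h
Trapezoidal AUC_0→3.5 (intramuscular injection):
  [0→1]: (0.0+291.3)/2 × 1 = 145.65
  [1→1.5]: (291.3+276.3)/2 × 0.5 = 141.9
  [1.5→3.5]: (276.3+144.5)/2 × 2 = 420.8
  Sum = 708.35 µg/L·h
intramuscular injection tail: 144.5/0.372 = 388.441; AUC_ev,0→∞ = 708.35 + 388.441 = 1096.791 µg/L·h
F = (AUC_ev/D_ev)/(AUC_iv/D_iv) = (1096.791/75)/(4148.651/50) = 14.62388/82.97302 = 0.1762

F = 0.176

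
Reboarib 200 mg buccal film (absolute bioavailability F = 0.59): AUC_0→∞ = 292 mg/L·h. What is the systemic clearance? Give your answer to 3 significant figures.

CL = 0.404 L/h

CL = F × Dose / AUC_0→∞
   = 0.59 × 200 / 292 = 0.40411 L/h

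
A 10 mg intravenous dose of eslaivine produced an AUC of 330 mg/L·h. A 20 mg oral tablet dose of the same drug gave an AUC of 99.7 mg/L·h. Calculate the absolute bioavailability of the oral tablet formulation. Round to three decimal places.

F = (AUC_ev / D_ev) / (AUC_iv / D_iv)
  = (99.7/20) / (330/10)
  = 4.985 / 33 = 0.1511

F = 0.151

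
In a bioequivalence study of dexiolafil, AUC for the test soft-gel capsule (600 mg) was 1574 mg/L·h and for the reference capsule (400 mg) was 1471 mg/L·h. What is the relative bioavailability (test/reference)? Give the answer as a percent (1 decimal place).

F_rel = 71.3%

F_rel = (AUC_test/D_test) / (AUC_ref/D_ref)
      = (1574/600) / (1471/400)
      = 2.62333 / 3.6775 = 0.7133 = 71.33%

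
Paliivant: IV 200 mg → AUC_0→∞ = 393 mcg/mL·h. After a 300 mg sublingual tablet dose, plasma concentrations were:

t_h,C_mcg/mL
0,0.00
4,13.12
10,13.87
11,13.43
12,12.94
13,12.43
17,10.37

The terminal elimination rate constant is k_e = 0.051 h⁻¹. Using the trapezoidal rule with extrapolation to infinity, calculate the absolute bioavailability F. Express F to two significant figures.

F = 0.67

Trapezoidal AUC_0→17 (sublingual tablet):
  [0→4]: (0.00+13.12)/2 × 4 = 26.24
  [4→10]: (13.12+13.87)/2 × 6 = 80.97
  [10→11]: (13.87+13.43)/2 × 1 = 13.65
  [11→12]: (13.43+12.94)/2 × 1 = 13.185
  [12→13]: (12.94+12.43)/2 × 1 = 12.685
  [13→17]: (12.43+10.37)/2 × 4 = 45.6
  Sum = 192.33 mcg/mL·h
Tail: C_last/k_e = 10.37/0.051 = 203.333
AUC_0→∞ (sublingual tablet) = 192.33 + 203.333 = 395.663 mcg/mL·h
F = (AUC_ev/D_ev)/(AUC_iv/D_iv) = (395.663/300)/(393/200) = 1.31888/1.965 = 0.6712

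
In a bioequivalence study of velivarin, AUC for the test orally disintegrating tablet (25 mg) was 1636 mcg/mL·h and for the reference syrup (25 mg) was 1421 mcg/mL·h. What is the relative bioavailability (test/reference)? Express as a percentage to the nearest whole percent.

F_rel = (AUC_test/D_test) / (AUC_ref/D_ref)
      = (1636/25) / (1421/25)
      = 65.44 / 56.84 = 1.1513 = 115.13%

F_rel = 115%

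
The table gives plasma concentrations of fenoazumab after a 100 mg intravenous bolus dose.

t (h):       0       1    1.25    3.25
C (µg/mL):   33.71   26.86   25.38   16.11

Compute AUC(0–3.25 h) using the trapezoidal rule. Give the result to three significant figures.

AUC = 78.3 µg/mL·h

Trapezoidal AUC_0→3.25:
  [0→1]: (33.71+26.86)/2 × 1 = 30.285
  [1→1.25]: (26.86+25.38)/2 × 0.25 = 6.53
  [1.25→3.25]: (25.38+16.11)/2 × 2 = 41.49
  Sum = 78.305 µg/mL·h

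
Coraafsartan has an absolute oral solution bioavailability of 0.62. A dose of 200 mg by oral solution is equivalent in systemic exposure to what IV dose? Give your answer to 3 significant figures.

D_iv = 124 mg

Systemic exposure from an extravascular dose = F × D_ev, so the equivalent IV dose is F × D_ev.
D_iv = F × D_ev = 0.62 × 200 = 124 mg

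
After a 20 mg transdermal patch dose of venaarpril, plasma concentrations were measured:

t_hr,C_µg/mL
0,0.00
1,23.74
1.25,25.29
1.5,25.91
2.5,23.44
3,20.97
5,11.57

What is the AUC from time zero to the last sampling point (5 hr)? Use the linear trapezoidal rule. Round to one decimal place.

AUC = 92.7 µg/mL·hr

Trapezoidal AUC_0→5:
  [0→1]: (0.00+23.74)/2 × 1 = 11.87
  [1→1.25]: (23.74+25.29)/2 × 0.25 = 6.12875
  [1.25→1.5]: (25.29+25.91)/2 × 0.25 = 6.4
  [1.5→2.5]: (25.91+23.44)/2 × 1 = 24.675
  [2.5→3]: (23.44+20.97)/2 × 0.5 = 11.1025
  [3→5]: (20.97+11.57)/2 × 2 = 32.54
  Sum = 92.71625 µg/mL·hr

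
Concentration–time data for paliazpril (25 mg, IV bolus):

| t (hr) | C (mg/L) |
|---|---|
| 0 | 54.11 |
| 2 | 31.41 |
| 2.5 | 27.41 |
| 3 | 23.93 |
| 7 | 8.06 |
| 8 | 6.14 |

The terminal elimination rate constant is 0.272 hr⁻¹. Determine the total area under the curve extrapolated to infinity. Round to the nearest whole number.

Trapezoidal AUC_0→8:
  [0→2]: (54.11+31.41)/2 × 2 = 85.52
  [2→2.5]: (31.41+27.41)/2 × 0.5 = 14.705
  [2.5→3]: (27.41+23.93)/2 × 0.5 = 12.835
  [3→7]: (23.93+8.06)/2 × 4 = 63.98
  [7→8]: (8.06+6.14)/2 × 1 = 7.1
  Sum = 184.14 mg/L·hr
Extrapolated tail: C_last / k_e = 6.14 / 0.272 = 22.574
AUC_0→∞ = 184.14 + 22.574 = 206.714 mg/L·hr

AUC = 207 mg/L·hr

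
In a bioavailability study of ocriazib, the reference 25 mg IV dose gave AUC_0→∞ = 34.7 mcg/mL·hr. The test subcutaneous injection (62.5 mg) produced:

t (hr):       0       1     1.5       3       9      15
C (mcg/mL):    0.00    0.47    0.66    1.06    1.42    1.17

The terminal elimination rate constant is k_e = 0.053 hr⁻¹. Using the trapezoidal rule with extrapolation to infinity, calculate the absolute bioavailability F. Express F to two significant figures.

F = 0.45

Trapezoidal AUC_0→15 (subcutaneous injection):
  [0→1]: (0.00+0.47)/2 × 1 = 0.235
  [1→1.5]: (0.47+0.66)/2 × 0.5 = 0.2825
  [1.5→3]: (0.66+1.06)/2 × 1.5 = 1.29
  [3→9]: (1.06+1.42)/2 × 6 = 7.44
  [9→15]: (1.42+1.17)/2 × 6 = 7.77
  Sum = 17.0175 mcg/mL·hr
Tail: C_last/k_e = 1.17/0.053 = 22.075
AUC_0→∞ (subcutaneous injection) = 17.0175 + 22.075 = 39.0925 mcg/mL·hr
F = (AUC_ev/D_ev)/(AUC_iv/D_iv) = (39.0925/62.5)/(34.7/25) = 0.62548/1.388 = 0.4506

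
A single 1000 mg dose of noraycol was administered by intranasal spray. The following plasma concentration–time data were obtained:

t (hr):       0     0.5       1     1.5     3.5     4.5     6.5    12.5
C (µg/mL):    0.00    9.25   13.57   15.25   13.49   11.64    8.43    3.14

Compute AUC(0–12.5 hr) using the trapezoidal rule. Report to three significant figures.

AUC = 111 µg/mL·hr

Trapezoidal AUC_0→12.5:
  [0→0.5]: (0.00+9.25)/2 × 0.5 = 2.3125
  [0.5→1]: (9.25+13.57)/2 × 0.5 = 5.705
  [1→1.5]: (13.57+15.25)/2 × 0.5 = 7.205
  [1.5→3.5]: (15.25+13.49)/2 × 2 = 28.74
  [3.5→4.5]: (13.49+11.64)/2 × 1 = 12.565
  [4.5→6.5]: (11.64+8.43)/2 × 2 = 20.07
  [6.5→12.5]: (8.43+3.14)/2 × 6 = 34.71
  Sum = 111.3075 µg/mL·hr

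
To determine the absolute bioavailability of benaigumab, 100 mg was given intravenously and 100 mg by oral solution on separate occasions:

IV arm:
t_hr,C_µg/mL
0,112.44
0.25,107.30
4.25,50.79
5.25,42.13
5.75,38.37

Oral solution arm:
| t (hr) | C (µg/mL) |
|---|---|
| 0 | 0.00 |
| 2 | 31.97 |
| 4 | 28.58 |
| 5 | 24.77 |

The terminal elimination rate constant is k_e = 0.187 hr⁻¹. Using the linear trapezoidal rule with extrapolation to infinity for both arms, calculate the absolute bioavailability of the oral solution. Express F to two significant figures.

Trapezoidal AUC_0→5.75 (IV):
  [0→0.25]: (112.44+107.30)/2 × 0.25 = 27.4675
  [0.25→4.25]: (107.30+50.79)/2 × 4 = 316.18
  [4.25→5.25]: (50.79+42.13)/2 × 1 = 46.46
  [5.25→5.75]: (42.13+38.37)/2 × 0.5 = 20.125
  Sum = 410.2325 µg/mL·hr
IV tail: 38.37/0.187 = 205.187; AUC_iv,0→∞ = 410.2325 + 205.187 = 615.4195 µg/mL·hr
Trapezoidal AUC_0→5 (oral solution):
  [0→2]: (0.00+31.97)/2 × 2 = 31.97
  [2→4]: (31.97+28.58)/2 × 2 = 60.55
  [4→5]: (28.58+24.77)/2 × 1 = 26.675
  Sum = 119.195 µg/mL·hr
oral solution tail: 24.77/0.187 = 132.460; AUC_ev,0→∞ = 119.195 + 132.460 = 251.655 µg/mL·hr
F = (AUC_ev/D_ev)/(AUC_iv/D_iv) = (251.655/100)/(615.4195/100) = 2.51655/6.154195 = 0.4089

F = 0.41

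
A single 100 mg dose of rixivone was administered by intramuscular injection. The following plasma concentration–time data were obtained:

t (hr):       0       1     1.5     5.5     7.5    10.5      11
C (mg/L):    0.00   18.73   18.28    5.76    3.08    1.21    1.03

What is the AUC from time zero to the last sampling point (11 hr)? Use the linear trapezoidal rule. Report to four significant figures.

Trapezoidal AUC_0→11:
  [0→1]: (0.00+18.73)/2 × 1 = 9.365
  [1→1.5]: (18.73+18.28)/2 × 0.5 = 9.2525
  [1.5→5.5]: (18.28+5.76)/2 × 4 = 48.08
  [5.5→7.5]: (5.76+3.08)/2 × 2 = 8.84
  [7.5→10.5]: (3.08+1.21)/2 × 3 = 6.435
  [10.5→11]: (1.21+1.03)/2 × 0.5 = 0.56
  Sum = 82.5325 mg/L·hr

AUC = 82.53 mg/L·hr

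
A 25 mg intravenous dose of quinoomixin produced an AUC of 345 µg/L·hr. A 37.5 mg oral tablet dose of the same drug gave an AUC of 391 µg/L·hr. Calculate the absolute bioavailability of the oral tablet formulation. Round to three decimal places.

F = 0.756

F = (AUC_ev / D_ev) / (AUC_iv / D_iv)
  = (391/37.5) / (345/25)
  = 10.4267 / 13.8 = 0.7556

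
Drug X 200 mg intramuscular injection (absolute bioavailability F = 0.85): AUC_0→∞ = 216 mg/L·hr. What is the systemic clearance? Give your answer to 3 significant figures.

CL = 0.787 L/hr

CL = F × Dose / AUC_0→∞
   = 0.85 × 200 / 216 = 0.787037 L/hr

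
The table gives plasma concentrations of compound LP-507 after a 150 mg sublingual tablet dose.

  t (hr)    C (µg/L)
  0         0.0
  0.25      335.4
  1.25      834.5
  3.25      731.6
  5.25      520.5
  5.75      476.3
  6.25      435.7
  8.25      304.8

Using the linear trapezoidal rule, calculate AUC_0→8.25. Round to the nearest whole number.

AUC = 4663 µg/L·hr

Trapezoidal AUC_0→8.25:
  [0→0.25]: (0.0+335.4)/2 × 0.25 = 41.925
  [0.25→1.25]: (335.4+834.5)/2 × 1 = 584.95
  [1.25→3.25]: (834.5+731.6)/2 × 2 = 1566.1
  [3.25→5.25]: (731.6+520.5)/2 × 2 = 1252.1
  [5.25→5.75]: (520.5+476.3)/2 × 0.5 = 249.2
  [5.75→6.25]: (476.3+435.7)/2 × 0.5 = 228.0
  [6.25→8.25]: (435.7+304.8)/2 × 2 = 740.5
  Sum = 4662.775 µg/L·hr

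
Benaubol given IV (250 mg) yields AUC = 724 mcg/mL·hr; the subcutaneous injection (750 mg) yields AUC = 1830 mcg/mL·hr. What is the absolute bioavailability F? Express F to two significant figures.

F = 0.84

F = (AUC_ev / D_ev) / (AUC_iv / D_iv)
  = (1830/750) / (724/250)
  = 2.44 / 2.896 = 0.8425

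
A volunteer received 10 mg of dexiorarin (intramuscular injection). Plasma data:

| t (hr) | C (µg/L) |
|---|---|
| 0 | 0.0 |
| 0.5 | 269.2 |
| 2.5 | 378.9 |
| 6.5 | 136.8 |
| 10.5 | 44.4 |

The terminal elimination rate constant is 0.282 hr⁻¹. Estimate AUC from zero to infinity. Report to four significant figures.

Trapezoidal AUC_0→10.5:
  [0→0.5]: (0.0+269.2)/2 × 0.5 = 67.3
  [0.5→2.5]: (269.2+378.9)/2 × 2 = 648.1
  [2.5→6.5]: (378.9+136.8)/2 × 4 = 1031.4
  [6.5→10.5]: (136.8+44.4)/2 × 4 = 362.4
  Sum = 2109.2 µg/L·hr
Extrapolated tail: C_last / k_e = 44.4 / 0.282 = 157.447
AUC_0→∞ = 2109.2 + 157.447 = 2266.647 µg/L·hr

AUC = 2267 µg/L·hr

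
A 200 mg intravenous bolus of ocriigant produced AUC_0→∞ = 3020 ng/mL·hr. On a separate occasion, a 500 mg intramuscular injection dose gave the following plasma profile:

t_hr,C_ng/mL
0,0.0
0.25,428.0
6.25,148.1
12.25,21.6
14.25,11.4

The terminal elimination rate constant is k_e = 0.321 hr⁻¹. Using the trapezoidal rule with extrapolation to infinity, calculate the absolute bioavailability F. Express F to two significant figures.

Trapezoidal AUC_0→14.25 (intramuscular injection):
  [0→0.25]: (0.0+428.0)/2 × 0.25 = 53.5
  [0.25→6.25]: (428.0+148.1)/2 × 6 = 1728.3
  [6.25→12.25]: (148.1+21.6)/2 × 6 = 509.1
  [12.25→14.25]: (21.6+11.4)/2 × 2 = 33.0
  Sum = 2323.9 ng/mL·hr
Tail: C_last/k_e = 11.4/0.321 = 35.514
AUC_0→∞ (intramuscular injection) = 2323.9 + 35.514 = 2359.414 ng/mL·hr
F = (AUC_ev/D_ev)/(AUC_iv/D_iv) = (2359.414/500)/(3020/200) = 4.718828/15.1 = 0.3125

F = 0.31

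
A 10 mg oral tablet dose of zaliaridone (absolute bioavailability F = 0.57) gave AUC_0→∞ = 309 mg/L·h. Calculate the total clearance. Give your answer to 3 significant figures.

CL = F × Dose / AUC_0→∞
   = 0.57 × 10 / 309 = 0.0184466 L/h

CL = 0.0184 L/h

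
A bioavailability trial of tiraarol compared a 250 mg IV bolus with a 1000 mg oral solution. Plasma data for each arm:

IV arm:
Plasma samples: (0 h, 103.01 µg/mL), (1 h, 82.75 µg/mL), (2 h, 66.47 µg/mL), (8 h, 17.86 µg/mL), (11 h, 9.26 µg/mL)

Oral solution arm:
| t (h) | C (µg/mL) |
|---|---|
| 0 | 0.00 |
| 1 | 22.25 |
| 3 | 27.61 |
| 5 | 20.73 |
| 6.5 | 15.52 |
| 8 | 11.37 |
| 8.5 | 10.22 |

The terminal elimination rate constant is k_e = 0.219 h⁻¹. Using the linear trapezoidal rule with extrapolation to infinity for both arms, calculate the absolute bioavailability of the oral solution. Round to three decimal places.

Trapezoidal AUC_0→11 (IV):
  [0→1]: (103.01+82.75)/2 × 1 = 92.88
  [1→2]: (82.75+66.47)/2 × 1 = 74.61
  [2→8]: (66.47+17.86)/2 × 6 = 252.99
  [8→11]: (17.86+9.26)/2 × 3 = 40.68
  Sum = 461.16 µg/mL·h
IV tail: 9.26/0.219 = 42.283; AUC_iv,0→∞ = 461.16 + 42.283 = 503.443 µg/mL·h
Trapezoidal AUC_0→8.5 (oral solution):
  [0→1]: (0.00+22.25)/2 × 1 = 11.125
  [1→3]: (22.25+27.61)/2 × 2 = 49.86
  [3→5]: (27.61+20.73)/2 × 2 = 48.34
  [5→6.5]: (20.73+15.52)/2 × 1.5 = 27.1875
  [6.5→8]: (15.52+11.37)/2 × 1.5 = 20.1675
  [8→8.5]: (11.37+10.22)/2 × 0.5 = 5.3975
  Sum = 162.0775 µg/mL·h
oral solution tail: 10.22/0.219 = 46.667; AUC_ev,0→∞ = 162.0775 + 46.667 = 208.7445 µg/mL·h
F = (AUC_ev/D_ev)/(AUC_iv/D_iv) = (208.7445/1000)/(503.443/250) = 0.2087445/2.013772 = 0.1037

F = 0.104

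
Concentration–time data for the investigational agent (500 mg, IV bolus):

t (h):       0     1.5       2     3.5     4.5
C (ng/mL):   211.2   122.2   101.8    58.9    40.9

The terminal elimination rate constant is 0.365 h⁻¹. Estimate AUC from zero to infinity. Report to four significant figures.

Trapezoidal AUC_0→4.5:
  [0→1.5]: (211.2+122.2)/2 × 1.5 = 250.05
  [1.5→2]: (122.2+101.8)/2 × 0.5 = 56.0
  [2→3.5]: (101.8+58.9)/2 × 1.5 = 120.525
  [3.5→4.5]: (58.9+40.9)/2 × 1 = 49.9
  Sum = 476.475 ng/mL·h
Extrapolated tail: C_last / k_e = 40.9 / 0.365 = 112.055
AUC_0→∞ = 476.475 + 112.055 = 588.53 ng/mL·h

AUC = 588.5 ng/mL·h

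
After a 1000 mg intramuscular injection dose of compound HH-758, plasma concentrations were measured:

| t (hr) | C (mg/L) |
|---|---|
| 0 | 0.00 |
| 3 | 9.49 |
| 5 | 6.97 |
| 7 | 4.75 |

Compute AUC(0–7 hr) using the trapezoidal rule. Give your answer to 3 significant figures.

AUC = 42.4 mg/L·hr

Trapezoidal AUC_0→7:
  [0→3]: (0.00+9.49)/2 × 3 = 14.235
  [3→5]: (9.49+6.97)/2 × 2 = 16.46
  [5→7]: (6.97+4.75)/2 × 2 = 11.72
  Sum = 42.415 mg/L·hr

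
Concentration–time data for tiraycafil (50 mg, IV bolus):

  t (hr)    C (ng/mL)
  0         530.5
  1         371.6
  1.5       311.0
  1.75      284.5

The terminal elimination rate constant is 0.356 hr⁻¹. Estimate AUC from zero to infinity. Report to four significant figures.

Trapezoidal AUC_0→1.75:
  [0→1]: (530.5+371.6)/2 × 1 = 451.05
  [1→1.5]: (371.6+311.0)/2 × 0.5 = 170.65
  [1.5→1.75]: (311.0+284.5)/2 × 0.25 = 74.4375
  Sum = 696.1375 ng/mL·hr
Extrapolated tail: C_last / k_e = 284.5 / 0.356 = 799.157
AUC_0→∞ = 696.1375 + 799.157 = 1495.2945 ng/mL·hr

AUC = 1495 ng/mL·hr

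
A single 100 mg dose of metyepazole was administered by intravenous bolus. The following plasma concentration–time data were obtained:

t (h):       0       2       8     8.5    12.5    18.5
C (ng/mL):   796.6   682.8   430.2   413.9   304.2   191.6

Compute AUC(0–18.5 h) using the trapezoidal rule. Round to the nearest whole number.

Trapezoidal AUC_0→18.5:
  [0→2]: (796.6+682.8)/2 × 2 = 1479.4
  [2→8]: (682.8+430.2)/2 × 6 = 3339.0
  [8→8.5]: (430.2+413.9)/2 × 0.5 = 211.025
  [8.5→12.5]: (413.9+304.2)/2 × 4 = 1436.2
  [12.5→18.5]: (304.2+191.6)/2 × 6 = 1487.4
  Sum = 7953.025 ng/mL·h

AUC = 7953 ng/mL·h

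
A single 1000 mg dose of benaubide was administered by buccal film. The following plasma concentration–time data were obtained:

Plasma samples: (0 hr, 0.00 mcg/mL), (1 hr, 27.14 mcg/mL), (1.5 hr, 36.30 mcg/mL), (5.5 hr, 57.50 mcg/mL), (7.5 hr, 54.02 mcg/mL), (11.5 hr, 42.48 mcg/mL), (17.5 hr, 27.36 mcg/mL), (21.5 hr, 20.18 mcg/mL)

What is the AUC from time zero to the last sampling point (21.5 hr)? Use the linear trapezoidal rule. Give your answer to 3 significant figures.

AUC = 826 mcg/mL·hr

Trapezoidal AUC_0→21.5:
  [0→1]: (0.00+27.14)/2 × 1 = 13.57
  [1→1.5]: (27.14+36.30)/2 × 0.5 = 15.86
  [1.5→5.5]: (36.30+57.50)/2 × 4 = 187.6
  [5.5→7.5]: (57.50+54.02)/2 × 2 = 111.52
  [7.5→11.5]: (54.02+42.48)/2 × 4 = 193.0
  [11.5→17.5]: (42.48+27.36)/2 × 6 = 209.52
  [17.5→21.5]: (27.36+20.18)/2 × 4 = 95.08
  Sum = 826.15 mcg/mL·hr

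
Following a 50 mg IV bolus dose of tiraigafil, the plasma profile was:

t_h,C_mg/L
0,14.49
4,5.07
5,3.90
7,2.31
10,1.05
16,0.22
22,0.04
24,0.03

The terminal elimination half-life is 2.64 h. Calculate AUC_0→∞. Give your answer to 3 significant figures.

AUC = 59.6 mg/L·h

Trapezoidal AUC_0→24:
  [0→4]: (14.49+5.07)/2 × 4 = 39.12
  [4→5]: (5.07+3.90)/2 × 1 = 4.485
  [5→7]: (3.90+2.31)/2 × 2 = 6.21
  [7→10]: (2.31+1.05)/2 × 3 = 5.04
  [10→16]: (1.05+0.22)/2 × 6 = 3.81
  [16→22]: (0.22+0.04)/2 × 6 = 0.78
  [22→24]: (0.04+0.03)/2 × 2 = 0.07
  Sum = 59.515 mg/L·h
k_e = ln2 / t½ = 0.693147 / 2.64 = 0.2626 h^-1
Extrapolated tail: C_last / k_e = 0.03 / 0.2626 = 0.114
AUC_0→∞ = 59.515 + 0.114 = 59.629 mg/L·h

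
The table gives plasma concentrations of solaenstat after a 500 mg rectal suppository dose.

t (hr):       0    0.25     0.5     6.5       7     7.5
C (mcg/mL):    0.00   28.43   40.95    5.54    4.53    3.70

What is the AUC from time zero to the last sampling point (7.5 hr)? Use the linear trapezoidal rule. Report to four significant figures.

AUC = 156.3 mcg/mL·hr

Trapezoidal AUC_0→7.5:
  [0→0.25]: (0.00+28.43)/2 × 0.25 = 3.55375
  [0.25→0.5]: (28.43+40.95)/2 × 0.25 = 8.6725
  [0.5→6.5]: (40.95+5.54)/2 × 6 = 139.47
  [6.5→7]: (5.54+4.53)/2 × 0.5 = 2.5175
  [7→7.5]: (4.53+3.70)/2 × 0.5 = 2.0575
  Sum = 156.27125 mcg/mL·hr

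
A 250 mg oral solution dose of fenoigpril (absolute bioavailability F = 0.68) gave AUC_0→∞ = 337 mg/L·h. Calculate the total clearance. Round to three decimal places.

CL = F × Dose / AUC_0→∞
   = 0.68 × 250 / 337 = 0.504451 L/h

CL = 0.504 L/h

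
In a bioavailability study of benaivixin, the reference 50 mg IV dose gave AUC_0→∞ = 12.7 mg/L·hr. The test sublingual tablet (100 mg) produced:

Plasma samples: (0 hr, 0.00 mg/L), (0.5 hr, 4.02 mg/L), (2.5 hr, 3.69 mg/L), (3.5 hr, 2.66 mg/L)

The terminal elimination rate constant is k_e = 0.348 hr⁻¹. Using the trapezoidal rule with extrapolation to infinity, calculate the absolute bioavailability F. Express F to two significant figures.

Trapezoidal AUC_0→3.5 (sublingual tablet):
  [0→0.5]: (0.00+4.02)/2 × 0.5 = 1.005
  [0.5→2.5]: (4.02+3.69)/2 × 2 = 7.71
  [2.5→3.5]: (3.69+2.66)/2 × 1 = 3.175
  Sum = 11.89 mg/L·hr
Tail: C_last/k_e = 2.66/0.348 = 7.644
AUC_0→∞ (sublingual tablet) = 11.89 + 7.644 = 19.534 mg/L·hr
F = (AUC_ev/D_ev)/(AUC_iv/D_iv) = (19.534/100)/(12.7/50) = 0.19534/0.254 = 0.7691

F = 0.77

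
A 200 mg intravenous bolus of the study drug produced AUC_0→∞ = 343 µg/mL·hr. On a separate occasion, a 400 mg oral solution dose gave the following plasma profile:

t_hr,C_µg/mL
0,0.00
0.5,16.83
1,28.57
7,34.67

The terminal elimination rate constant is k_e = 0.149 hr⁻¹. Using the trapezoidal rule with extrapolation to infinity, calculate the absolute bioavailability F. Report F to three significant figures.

F = 0.638

Trapezoidal AUC_0→7 (oral solution):
  [0→0.5]: (0.00+16.83)/2 × 0.5 = 4.2075
  [0.5→1]: (16.83+28.57)/2 × 0.5 = 11.35
  [1→7]: (28.57+34.67)/2 × 6 = 189.72
  Sum = 205.2775 µg/mL·hr
Tail: C_last/k_e = 34.67/0.149 = 232.685
AUC_0→∞ (oral solution) = 205.2775 + 232.685 = 437.9625 µg/mL·hr
F = (AUC_ev/D_ev)/(AUC_iv/D_iv) = (437.9625/400)/(343/200) = 1.09491/1.715 = 0.6384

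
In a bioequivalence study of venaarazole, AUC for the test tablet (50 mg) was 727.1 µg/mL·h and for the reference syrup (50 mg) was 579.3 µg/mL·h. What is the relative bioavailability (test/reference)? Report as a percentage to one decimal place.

F_rel = 125.5%

F_rel = (AUC_test/D_test) / (AUC_ref/D_ref)
      = (727.1/50) / (579.3/50)
      = 14.542 / 11.586 = 1.2551 = 125.51%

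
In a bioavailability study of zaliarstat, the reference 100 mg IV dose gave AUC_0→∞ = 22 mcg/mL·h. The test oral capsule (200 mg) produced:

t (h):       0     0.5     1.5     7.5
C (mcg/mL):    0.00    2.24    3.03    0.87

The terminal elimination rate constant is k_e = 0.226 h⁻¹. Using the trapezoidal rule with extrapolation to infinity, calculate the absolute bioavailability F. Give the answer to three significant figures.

F = 0.426

Trapezoidal AUC_0→7.5 (oral capsule):
  [0→0.5]: (0.00+2.24)/2 × 0.5 = 0.56
  [0.5→1.5]: (2.24+3.03)/2 × 1 = 2.635
  [1.5→7.5]: (3.03+0.87)/2 × 6 = 11.7
  Sum = 14.895 mcg/mL·h
Tail: C_last/k_e = 0.87/0.226 = 3.850
AUC_0→∞ (oral capsule) = 14.895 + 3.850 = 18.745 mcg/mL·h
F = (AUC_ev/D_ev)/(AUC_iv/D_iv) = (18.745/200)/(22/100) = 0.093725/0.22 = 0.4260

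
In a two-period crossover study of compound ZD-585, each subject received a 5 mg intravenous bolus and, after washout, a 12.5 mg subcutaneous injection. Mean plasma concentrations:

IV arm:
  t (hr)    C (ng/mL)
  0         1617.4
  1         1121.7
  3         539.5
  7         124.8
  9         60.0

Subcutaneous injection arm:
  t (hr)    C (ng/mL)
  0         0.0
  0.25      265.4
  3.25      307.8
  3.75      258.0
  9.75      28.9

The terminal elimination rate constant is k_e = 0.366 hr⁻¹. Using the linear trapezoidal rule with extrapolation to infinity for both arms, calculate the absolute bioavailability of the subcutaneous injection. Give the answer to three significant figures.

Trapezoidal AUC_0→9 (IV):
  [0→1]: (1617.4+1121.7)/2 × 1 = 1369.55
  [1→3]: (1121.7+539.5)/2 × 2 = 1661.2
  [3→7]: (539.5+124.8)/2 × 4 = 1328.6
  [7→9]: (124.8+60.0)/2 × 2 = 184.8
  Sum = 4544.15 ng/mL·hr
IV tail: 60.0/0.366 = 163.934; AUC_iv,0→∞ = 4544.15 + 163.934 = 4708.084 ng/mL·hr
Trapezoidal AUC_0→9.75 (subcutaneous injection):
  [0→0.25]: (0.0+265.4)/2 × 0.25 = 33.175
  [0.25→3.25]: (265.4+307.8)/2 × 3 = 859.8
  [3.25→3.75]: (307.8+258.0)/2 × 0.5 = 141.45
  [3.75→9.75]: (258.0+28.9)/2 × 6 = 860.7
  Sum = 1895.125 ng/mL·hr
subcutaneous injection tail: 28.9/0.366 = 78.962; AUC_ev,0→∞ = 1895.125 + 78.962 = 1974.087 ng/mL·hr
F = (AUC_ev/D_ev)/(AUC_iv/D_iv) = (1974.087/12.5)/(4708.084/5) = 157.92696/941.6168 = 0.1677

F = 0.168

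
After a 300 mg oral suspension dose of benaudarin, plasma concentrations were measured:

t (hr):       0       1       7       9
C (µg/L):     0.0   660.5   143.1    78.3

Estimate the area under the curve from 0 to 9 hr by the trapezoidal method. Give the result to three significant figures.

Trapezoidal AUC_0→9:
  [0→1]: (0.0+660.5)/2 × 1 = 330.25
  [1→7]: (660.5+143.1)/2 × 6 = 2410.8
  [7→9]: (143.1+78.3)/2 × 2 = 221.4
  Sum = 2962.45 µg/L·hr

AUC = 2960 µg/L·hr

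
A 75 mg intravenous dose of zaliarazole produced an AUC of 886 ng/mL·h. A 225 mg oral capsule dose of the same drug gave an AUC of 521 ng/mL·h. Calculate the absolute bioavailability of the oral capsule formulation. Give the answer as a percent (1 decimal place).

F = 19.6%

F = (AUC_ev / D_ev) / (AUC_iv / D_iv)
  = (521/225) / (886/75)
  = 2.31556 / 11.8133 = 0.1960
  = 19.60%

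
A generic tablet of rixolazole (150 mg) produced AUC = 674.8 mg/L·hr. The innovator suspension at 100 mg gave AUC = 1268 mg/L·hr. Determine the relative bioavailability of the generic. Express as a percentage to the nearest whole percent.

F_rel = 35%

F_rel = (AUC_test/D_test) / (AUC_ref/D_ref)
      = (674.8/150) / (1268/100)
      = 4.49867 / 12.68 = 0.3548 = 35.48%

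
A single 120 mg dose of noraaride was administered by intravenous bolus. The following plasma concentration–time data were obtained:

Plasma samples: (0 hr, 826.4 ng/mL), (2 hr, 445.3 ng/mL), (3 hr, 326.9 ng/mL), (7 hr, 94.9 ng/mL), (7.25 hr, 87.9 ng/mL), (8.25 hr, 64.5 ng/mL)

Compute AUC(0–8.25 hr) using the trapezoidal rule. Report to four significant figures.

Trapezoidal AUC_0→8.25:
  [0→2]: (826.4+445.3)/2 × 2 = 1271.7
  [2→3]: (445.3+326.9)/2 × 1 = 386.1
  [3→7]: (326.9+94.9)/2 × 4 = 843.6
  [7→7.25]: (94.9+87.9)/2 × 0.25 = 22.85
  [7.25→8.25]: (87.9+64.5)/2 × 1 = 76.2
  Sum = 2600.45 ng/mL·hr

AUC = 2600 ng/mL·hr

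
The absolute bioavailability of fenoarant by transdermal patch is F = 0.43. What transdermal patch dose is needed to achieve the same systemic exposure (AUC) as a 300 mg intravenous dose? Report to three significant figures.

D_transdermal = 698 mg

For equal systemic exposure: F × D_ev = D_iv
D_ev = D_iv / F = 300 / 0.43 = 697.674 mg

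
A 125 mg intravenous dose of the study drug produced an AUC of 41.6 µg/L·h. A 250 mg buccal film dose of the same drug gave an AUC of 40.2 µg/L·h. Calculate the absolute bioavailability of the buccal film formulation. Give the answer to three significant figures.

F = 0.483

F = (AUC_ev / D_ev) / (AUC_iv / D_iv)
  = (40.2/250) / (41.6/125)
  = 0.1608 / 0.3328 = 0.4832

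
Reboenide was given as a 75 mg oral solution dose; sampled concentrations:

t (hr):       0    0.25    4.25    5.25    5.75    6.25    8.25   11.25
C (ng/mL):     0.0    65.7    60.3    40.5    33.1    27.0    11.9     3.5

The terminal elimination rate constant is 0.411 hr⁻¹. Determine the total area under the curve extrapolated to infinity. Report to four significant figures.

AUC = 414.6 ng/mL·hr

Trapezoidal AUC_0→11.25:
  [0→0.25]: (0.0+65.7)/2 × 0.25 = 8.2125
  [0.25→4.25]: (65.7+60.3)/2 × 4 = 252.0
  [4.25→5.25]: (60.3+40.5)/2 × 1 = 50.4
  [5.25→5.75]: (40.5+33.1)/2 × 0.5 = 18.4
  [5.75→6.25]: (33.1+27.0)/2 × 0.5 = 15.025
  [6.25→8.25]: (27.0+11.9)/2 × 2 = 38.9
  [8.25→11.25]: (11.9+3.5)/2 × 3 = 23.1
  Sum = 406.0375 ng/mL·hr
Extrapolated tail: C_last / k_e = 3.5 / 0.411 = 8.516
AUC_0→∞ = 406.0375 + 8.516 = 414.5535 ng/mL·hr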